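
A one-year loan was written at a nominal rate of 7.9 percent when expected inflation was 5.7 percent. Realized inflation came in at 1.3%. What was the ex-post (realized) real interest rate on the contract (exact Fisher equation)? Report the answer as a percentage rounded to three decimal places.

Ex-post: (1 + 0.0790)/(1 + 0.0130) − 1 = 6.5153%
So the realized real rate is 6.515%.

6.515%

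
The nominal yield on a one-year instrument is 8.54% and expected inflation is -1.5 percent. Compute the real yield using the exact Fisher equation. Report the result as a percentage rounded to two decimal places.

10.19%

By the Fisher equation, 1 + r = (1 + i)/(1 + π).
1 + r = 1.08540 / 0.98500 = 1.101929
r = 1.101929 − 1 = 10.1929%, i.e. 10.19%.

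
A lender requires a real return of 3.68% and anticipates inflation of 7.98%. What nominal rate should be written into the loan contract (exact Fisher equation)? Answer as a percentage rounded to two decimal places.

11.95%

(1 + i) = (1 + r)(1 + π) = 1.03680 × 1.07980 = 1.11953664
i = 1.11953664 − 1, so the required nominal rate is 11.95%.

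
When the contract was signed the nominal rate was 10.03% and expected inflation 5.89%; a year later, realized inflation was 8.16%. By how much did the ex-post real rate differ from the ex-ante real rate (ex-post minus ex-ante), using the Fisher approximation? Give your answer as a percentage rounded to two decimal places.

Ex-ante: 10.03% − 5.89% = 4.140%
Ex-post: 10.03% − 8.16% = 1.870%
Difference (ex-post − ex-ante) = -2.2700% → -2.27%.

-2.27%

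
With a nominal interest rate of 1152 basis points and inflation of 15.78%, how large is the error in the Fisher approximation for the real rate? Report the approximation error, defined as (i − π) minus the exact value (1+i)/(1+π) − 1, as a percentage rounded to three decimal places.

-0.581%

Approximate: r ≈ 11.520% − 15.780% = -4.2600%
Exact: (1 + 0.1152)/(1 + 0.1578) − 1 = -3.6794%
Error = -4.2600% − (-3.6794%) = -0.5806% → -0.581%.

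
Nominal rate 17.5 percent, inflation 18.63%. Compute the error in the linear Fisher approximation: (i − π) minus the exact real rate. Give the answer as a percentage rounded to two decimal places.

-0.18%

Approximate: r ≈ 17.500% − 18.630% = -1.1300%
Exact: (1 + 0.1750)/(1 + 0.1863) − 1 = -0.9525%
Error = -1.1300% − (-0.9525%) = -0.1775% → -0.18%.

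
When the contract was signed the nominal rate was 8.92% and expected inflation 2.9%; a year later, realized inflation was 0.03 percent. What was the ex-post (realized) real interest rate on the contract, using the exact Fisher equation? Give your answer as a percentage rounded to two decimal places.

Ex-post: (1 + 0.0892)/(1 + 0.0003) − 1 = 8.8873%
So the realized real rate is 8.89%.

8.89%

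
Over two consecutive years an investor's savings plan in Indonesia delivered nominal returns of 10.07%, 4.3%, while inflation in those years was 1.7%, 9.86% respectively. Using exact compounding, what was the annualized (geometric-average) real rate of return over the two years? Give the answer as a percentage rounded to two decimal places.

1.37%

Compound the nominal returns: 1.1007 × 1.0430 = 1.14803010.
Compound inflation: 1.0170 × 1.0986 = 1.11727620.
Deflate: 1.14803010 / 1.11727620 = 1.02752578.
Annualized real rate = 1.02752578^(1/2) − 1 = 1.3669% → 1.37%.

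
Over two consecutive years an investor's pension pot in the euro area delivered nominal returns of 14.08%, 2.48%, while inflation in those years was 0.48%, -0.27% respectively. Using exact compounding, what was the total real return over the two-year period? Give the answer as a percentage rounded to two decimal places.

Compound the nominal returns: 1.1408 × 1.0248 = 1.169092.
Compound inflation: 1.0048 × 0.9973 = 1.002087.
Deflate: 1.169092 / 1.002087 = 1.166657.
Total real return = 1.166657 − 1 → 16.67%.

16.67%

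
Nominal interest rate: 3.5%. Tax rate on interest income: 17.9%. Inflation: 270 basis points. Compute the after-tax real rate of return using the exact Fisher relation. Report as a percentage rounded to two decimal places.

0.17%

After-tax nominal return = 3.5% × (1 − 0.179) = 2.8735%.
1 + r = 1.028735 / 1.02700 = 1.001689
After-tax real rate = 1.001689 − 1 → 0.17%.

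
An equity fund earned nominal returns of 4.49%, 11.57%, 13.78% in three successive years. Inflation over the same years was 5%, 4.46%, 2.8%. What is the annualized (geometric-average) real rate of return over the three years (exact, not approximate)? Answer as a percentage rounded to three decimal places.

5.565%

Compound the nominal returns: 1.0449 × 1.1157 × 1.1378 = 1.32644147.
Compound inflation: 1.0500 × 1.0446 × 1.0280 = 1.12754124.
Deflate: 1.32644147 / 1.12754124 = 1.17640174.
Annualized real rate = 1.17640174^(1/3) − 1 = 5.5647% → 5.565%.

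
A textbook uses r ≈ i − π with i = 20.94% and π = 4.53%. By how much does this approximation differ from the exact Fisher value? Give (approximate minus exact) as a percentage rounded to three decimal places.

0.711%

Approximate: r ≈ 20.940% − 4.530% = 16.4100%
Exact: (1 + 0.2094)/(1 + 0.0453) − 1 = 15.6988%
Error = 16.4100% − 15.6988% = 0.7112% → 0.711%.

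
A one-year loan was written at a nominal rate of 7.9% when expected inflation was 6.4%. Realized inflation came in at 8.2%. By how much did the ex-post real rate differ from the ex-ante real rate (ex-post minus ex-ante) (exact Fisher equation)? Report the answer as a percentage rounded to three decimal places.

Ex-ante: (1 + 0.0790)/(1 + 0.0640) − 1 = 1.4098%
Ex-post: (1 + 0.0790)/(1 + 0.0820) − 1 = -0.2773%
Difference (ex-post − ex-ante) = -1.6870% → -1.687%.

-1.687%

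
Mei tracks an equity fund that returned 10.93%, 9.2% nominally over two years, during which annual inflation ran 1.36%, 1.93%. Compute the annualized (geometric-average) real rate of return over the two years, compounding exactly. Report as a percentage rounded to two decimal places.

8.28%

Compound the nominal returns: 1.1093 × 1.0920 = 1.21135560.
Compound inflation: 1.0136 × 1.0193 = 1.03316248.
Deflate: 1.21135560 / 1.03316248 = 1.17247347.
Annualized real rate = 1.17247347^(1/2) − 1 = 8.2808% → 8.28%.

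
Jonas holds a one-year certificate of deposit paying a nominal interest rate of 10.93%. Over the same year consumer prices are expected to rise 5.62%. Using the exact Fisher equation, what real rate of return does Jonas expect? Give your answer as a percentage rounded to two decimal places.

1 + r = 1.10930 / 1.05620 = 1.050275
r = 1.050275 − 1 = 5.0275%, i.e. 5.03%.

5.03%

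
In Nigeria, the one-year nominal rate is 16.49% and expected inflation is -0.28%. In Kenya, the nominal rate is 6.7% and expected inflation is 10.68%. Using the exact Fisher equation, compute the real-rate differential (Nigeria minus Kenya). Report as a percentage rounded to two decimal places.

Nigeria: (1 + 0.1649)/(1 − 0.0028) − 1 = 16.8171%
Kenya: (1 + 0.0670)/(1 + 0.1068) − 1 = -3.5960%
Differential = 16.8171% − (-3.5960%) = 20.4130% → 20.41%.

20.41%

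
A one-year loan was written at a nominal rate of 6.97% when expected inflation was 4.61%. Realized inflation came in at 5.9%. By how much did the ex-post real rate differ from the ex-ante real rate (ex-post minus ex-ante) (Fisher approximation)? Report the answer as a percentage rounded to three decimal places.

-1.290%

Ex-ante: 6.97% − 4.61% = 2.360%
Ex-post: 6.97% − 5.9% = 1.070%
Difference (ex-post − ex-ante) = -1.2900% → -1.290%.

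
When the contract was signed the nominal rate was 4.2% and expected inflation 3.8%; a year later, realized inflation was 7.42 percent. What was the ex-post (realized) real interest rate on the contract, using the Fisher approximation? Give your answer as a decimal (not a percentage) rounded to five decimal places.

Ex-post: 4.2% − 7.42% = -3.220%
So the realized real rate is -0.03220.

-0.03220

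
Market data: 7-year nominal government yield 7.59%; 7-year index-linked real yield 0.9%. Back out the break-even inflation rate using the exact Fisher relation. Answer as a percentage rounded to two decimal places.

(1 + π) = (1 + i)/(1 + r) = 1.07590 / 1.00900 = 1.066303
Break-even inflation = 1.066303 − 1 → 6.63%.

6.63%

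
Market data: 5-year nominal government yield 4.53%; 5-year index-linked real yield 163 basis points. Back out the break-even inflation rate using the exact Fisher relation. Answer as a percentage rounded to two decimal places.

2.85%

(1 + π) = (1 + i)/(1 + r) = 1.04530 / 1.01630 = 1.028535
Break-even inflation = 1.028535 − 1 → 2.85%.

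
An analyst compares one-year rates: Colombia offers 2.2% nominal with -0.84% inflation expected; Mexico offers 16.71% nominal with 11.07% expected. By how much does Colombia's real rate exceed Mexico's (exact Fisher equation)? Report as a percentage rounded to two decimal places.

-2.01%

Colombia: (1 + 0.0220)/(1 − 0.0084) − 1 = 3.0658%
Mexico: (1 + 0.1671)/(1 + 0.1107) − 1 = 5.0779%
Differential = 3.0658% − 5.0779% = -2.0121% → -2.01%.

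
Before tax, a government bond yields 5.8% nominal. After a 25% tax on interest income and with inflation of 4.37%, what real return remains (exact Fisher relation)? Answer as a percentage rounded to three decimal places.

After-tax nominal return = 5.8% × (1 − 0.25) = 4.3500%.
1 + r = 1.04350 / 1.04370 = 0.999808
After-tax real rate = 0.999808 − 1 → -0.019%.

-0.019%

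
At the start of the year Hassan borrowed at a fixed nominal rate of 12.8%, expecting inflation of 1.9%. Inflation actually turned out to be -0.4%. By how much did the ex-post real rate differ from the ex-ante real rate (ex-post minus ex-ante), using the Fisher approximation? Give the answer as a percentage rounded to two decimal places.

Ex-ante: 12.8% − 1.9% = 10.900%
Ex-post: 12.8% − (-0.4%) = 13.200%
Difference (ex-post − ex-ante) = 2.3000% → 2.30%.

2.30%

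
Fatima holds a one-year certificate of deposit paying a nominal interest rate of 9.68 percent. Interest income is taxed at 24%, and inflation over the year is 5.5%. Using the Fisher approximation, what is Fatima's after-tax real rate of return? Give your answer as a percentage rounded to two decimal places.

1.86%

After-tax nominal return = 9.68% × (1 − 0.24) = 7.3568%.
r ≈ 7.3568% − 5.5% → 1.86%.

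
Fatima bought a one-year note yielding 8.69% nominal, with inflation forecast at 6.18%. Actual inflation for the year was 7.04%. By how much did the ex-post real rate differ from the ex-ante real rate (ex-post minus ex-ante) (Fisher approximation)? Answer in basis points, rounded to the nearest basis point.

Ex-ante: 8.69% − 6.18% = 2.510%
Ex-post: 8.69% − 7.04% = 1.650%
Difference (ex-post − ex-ante) = -0.8600% → -86 basis points.

-86 basis points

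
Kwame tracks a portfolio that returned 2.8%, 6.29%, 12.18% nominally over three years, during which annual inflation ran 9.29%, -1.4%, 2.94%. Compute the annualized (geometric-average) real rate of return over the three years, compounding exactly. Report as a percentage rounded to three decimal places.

Compound the nominal returns: 1.0280 × 1.0629 × 1.1218 = 1.22574733.
Compound inflation: 1.0929 × 0.9860 × 1.0294 = 1.10928082.
Deflate: 1.22574733 / 1.10928082 = 1.10499281.
Annualized real rate = 1.10499281^(1/3) − 1 = 3.3840% → 3.384%.

3.384%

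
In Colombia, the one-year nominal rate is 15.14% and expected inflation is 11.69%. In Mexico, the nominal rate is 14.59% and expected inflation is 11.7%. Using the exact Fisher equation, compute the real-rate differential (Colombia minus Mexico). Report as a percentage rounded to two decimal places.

Colombia: (1 + 0.1514)/(1 + 0.1169) − 1 = 3.0889%
Mexico: (1 + 0.1459)/(1 + 0.1170) − 1 = 2.5873%
Differential = 3.0889% − 2.5873% = 0.5016% → 0.50%.

0.50%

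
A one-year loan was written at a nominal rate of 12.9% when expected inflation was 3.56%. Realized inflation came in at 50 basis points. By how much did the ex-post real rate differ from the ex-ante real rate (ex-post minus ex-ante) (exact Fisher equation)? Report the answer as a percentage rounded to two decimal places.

Ex-ante: (1 + 0.1290)/(1 + 0.0356) − 1 = 9.0189%
Ex-post: (1 + 0.1290)/(1 + 0.0050) − 1 = 12.3383%
Difference (ex-post − ex-ante) = 3.3194% → 3.32%.

3.32%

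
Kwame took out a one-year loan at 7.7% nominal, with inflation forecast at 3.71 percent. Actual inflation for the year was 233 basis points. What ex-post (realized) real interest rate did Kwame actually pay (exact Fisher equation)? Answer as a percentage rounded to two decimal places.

Ex-post: (1 + 0.0770)/(1 + 0.0233) − 1 = 5.2477%
So the realized real rate is 5.25%.

5.25%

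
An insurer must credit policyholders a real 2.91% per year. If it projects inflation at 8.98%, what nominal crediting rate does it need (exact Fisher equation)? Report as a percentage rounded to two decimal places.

12.15%

(1 + i) = (1 + r)(1 + π) = 1.02910 × 1.08980 = 1.12151318
i = 1.12151318 − 1, so the required nominal rate is 12.15%.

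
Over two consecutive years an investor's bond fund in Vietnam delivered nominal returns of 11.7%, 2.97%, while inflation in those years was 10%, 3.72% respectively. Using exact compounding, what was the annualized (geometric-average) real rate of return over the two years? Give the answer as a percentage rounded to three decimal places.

Compound the nominal returns: 1.1170 × 1.0297 = 1.15017490.
Compound inflation: 1.1000 × 1.0372 = 1.14092000.
Deflate: 1.15017490 / 1.14092000 = 1.00811179.
Annualized real rate = 1.00811179^(1/2) − 1 = 0.4048% → 0.405%.

0.405%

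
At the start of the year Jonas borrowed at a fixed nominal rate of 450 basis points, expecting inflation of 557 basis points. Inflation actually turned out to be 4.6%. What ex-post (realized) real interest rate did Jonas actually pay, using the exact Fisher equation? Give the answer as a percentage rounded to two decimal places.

Ex-post: (1 + 0.0450)/(1 + 0.0460) − 1 = -0.0956%
So the realized real rate is -0.10%.

-0.10%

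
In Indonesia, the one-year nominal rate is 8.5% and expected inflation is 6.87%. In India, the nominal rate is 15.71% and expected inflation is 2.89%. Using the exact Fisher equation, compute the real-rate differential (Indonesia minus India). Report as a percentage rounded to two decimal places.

Indonesia: (1 + 0.0850)/(1 + 0.0687) − 1 = 1.5252%
India: (1 + 0.1571)/(1 + 0.0289) − 1 = 12.4599%
Differential = 1.5252% − 12.4599% = -10.9347% → -10.93%.

-10.93%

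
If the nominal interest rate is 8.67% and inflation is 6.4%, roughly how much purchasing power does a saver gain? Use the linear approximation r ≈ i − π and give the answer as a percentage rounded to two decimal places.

2.27%

r ≈ i − π = 8.67% − 6.4% = 2.27%.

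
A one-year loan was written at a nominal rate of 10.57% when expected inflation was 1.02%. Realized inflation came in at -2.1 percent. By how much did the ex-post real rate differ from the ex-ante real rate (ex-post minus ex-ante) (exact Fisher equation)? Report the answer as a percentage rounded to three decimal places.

Ex-ante: (1 + 0.1057)/(1 + 0.0102) − 1 = 9.4536%
Ex-post: (1 + 0.1057)/(1 − 0.0210) − 1 = 12.9418%
Difference (ex-post − ex-ante) = 3.4882% → 3.488%.

3.488%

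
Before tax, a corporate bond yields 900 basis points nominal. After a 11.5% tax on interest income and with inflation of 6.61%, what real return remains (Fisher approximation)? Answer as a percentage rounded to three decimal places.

After-tax nominal return = 9% × (1 − 0.115) = 7.9650%.
r ≈ 7.9650% − 6.61% → 1.355%.

1.355%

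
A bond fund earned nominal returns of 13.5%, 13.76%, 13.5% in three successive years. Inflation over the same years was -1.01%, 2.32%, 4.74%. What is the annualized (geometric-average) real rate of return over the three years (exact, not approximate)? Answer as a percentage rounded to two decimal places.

11.37%

Compound the nominal returns: 1.1350 × 1.1376 × 1.1350 = 1.46548476.
Compound inflation: 0.9899 × 1.0232 × 1.0474 = 1.06087551.
Deflate: 1.46548476 / 1.06087551 = 1.38139182.
Annualized real rate = 1.38139182^(1/3) − 1 = 11.3710% → 11.37%.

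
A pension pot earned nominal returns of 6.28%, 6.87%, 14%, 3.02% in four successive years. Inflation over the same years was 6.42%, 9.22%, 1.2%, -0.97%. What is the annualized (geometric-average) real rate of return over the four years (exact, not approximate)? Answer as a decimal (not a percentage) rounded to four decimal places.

Nominal growth factor = 1.0628 × 1.0687 × 1.1400 × 1.0302 = 1.33393219
Price-level growth factor = 1.0642 × 1.0922 × 1.0120 × 0.9903 = 1.16485728
Real growth factor = 1.33393219 / 1.16485728 = 1.14514646
Annualized real rate = 1.14514646^(1/4) − 1 = 3.4464% → 0.0345.

0.0345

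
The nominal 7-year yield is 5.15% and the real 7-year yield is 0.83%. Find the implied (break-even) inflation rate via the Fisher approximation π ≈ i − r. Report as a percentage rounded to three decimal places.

4.320%

π ≈ i − r = 5.15% − 0.83% → 4.320%.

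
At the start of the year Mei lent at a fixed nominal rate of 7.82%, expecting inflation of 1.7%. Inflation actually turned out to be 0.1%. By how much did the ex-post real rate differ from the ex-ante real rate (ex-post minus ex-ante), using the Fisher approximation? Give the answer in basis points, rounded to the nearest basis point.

Ex-ante: 7.82% − 1.7% = 6.120%
Ex-post: 7.82% − 0.1% = 7.720%
Difference (ex-post − ex-ante) = 1.6000% → 160 basis points.

160 basis points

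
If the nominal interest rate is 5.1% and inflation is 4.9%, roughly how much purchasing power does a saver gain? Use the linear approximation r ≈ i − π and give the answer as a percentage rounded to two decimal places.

r ≈ i − π = 5.1% − 4.9% = 0.20%.

0.20%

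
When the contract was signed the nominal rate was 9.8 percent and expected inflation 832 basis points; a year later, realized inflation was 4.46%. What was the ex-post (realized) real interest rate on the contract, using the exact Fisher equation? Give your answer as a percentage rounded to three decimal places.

5.112%

Ex-post: (1 + 0.0980)/(1 + 0.0446) − 1 = 5.1120%
So the realized real rate is 5.112%.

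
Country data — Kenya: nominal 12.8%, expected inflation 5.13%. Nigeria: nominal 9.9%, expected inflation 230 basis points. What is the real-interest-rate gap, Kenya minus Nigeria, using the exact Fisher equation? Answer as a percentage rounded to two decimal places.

-0.13%

Kenya: (1 + 0.1280)/(1 + 0.0513) − 1 = 7.2957%
Nigeria: (1 + 0.0990)/(1 + 0.0230) − 1 = 7.4291%
Differential = 7.2957% − 7.4291% = -0.1334% → -0.13%.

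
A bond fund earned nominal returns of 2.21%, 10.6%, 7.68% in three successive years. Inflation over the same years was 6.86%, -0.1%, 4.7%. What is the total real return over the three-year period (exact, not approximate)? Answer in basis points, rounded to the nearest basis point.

891 basis points

Compound the nominal returns: 1.0221 × 1.1060 × 1.0768 = 1.217261.
Compound inflation: 1.0686 × 0.9990 × 1.0470 = 1.117705.
Deflate: 1.217261 / 1.117705 = 1.089071.
Total real return = 1.089071 − 1 → 891 basis points.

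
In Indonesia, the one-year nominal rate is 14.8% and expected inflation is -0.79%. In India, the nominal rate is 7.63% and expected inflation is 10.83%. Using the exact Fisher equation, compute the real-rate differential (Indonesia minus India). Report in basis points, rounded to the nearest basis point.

Indonesia: (1 + 0.1480)/(1 − 0.0079) − 1 = 15.7141%
India: (1 + 0.0763)/(1 + 0.1083) − 1 = -2.8873%
Differential = 15.7141% − (-2.8873%) = 18.6014% → 1860 basis points.

1860 basis points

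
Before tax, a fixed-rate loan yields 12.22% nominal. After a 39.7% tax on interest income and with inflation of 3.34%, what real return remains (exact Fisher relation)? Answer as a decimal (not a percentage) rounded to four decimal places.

After-tax nominal return = 12.22% × (1 − 0.397) = 7.36866%.
1 + r = 1.0736866 / 1.03340 = 1.038985
After-tax real rate = 1.038985 − 1 → 0.0390.

0.0390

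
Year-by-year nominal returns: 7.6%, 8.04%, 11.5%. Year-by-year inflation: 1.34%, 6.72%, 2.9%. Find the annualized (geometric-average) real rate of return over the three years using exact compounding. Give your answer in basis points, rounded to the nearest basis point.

Compound the nominal returns: 1.0760 × 1.0804 × 1.1150 = 1.29619910.
Compound inflation: 1.0134 × 1.0672 × 1.0290 = 1.11286399.
Deflate: 1.29619910 / 1.11286399 = 1.16474170.
Annualized real rate = 1.16474170^(1/3) − 1 = 5.2147% → 521 basis points.

521 basis points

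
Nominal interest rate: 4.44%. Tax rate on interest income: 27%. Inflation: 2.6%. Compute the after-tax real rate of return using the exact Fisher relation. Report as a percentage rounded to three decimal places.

After-tax nominal return = 4.44% × (1 − 0.27) = 3.2412%.
1 + r = 1.032412 / 1.02600 = 1.006250
After-tax real rate = 1.006250 − 1 → 0.625%.

0.625%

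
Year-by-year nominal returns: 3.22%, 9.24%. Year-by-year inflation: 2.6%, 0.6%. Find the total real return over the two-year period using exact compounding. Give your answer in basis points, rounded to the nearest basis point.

924 basis points

Compound the nominal returns: 1.0322 × 1.0924 = 1.127575.
Compound inflation: 1.0260 × 1.0060 = 1.032156.
Deflate: 1.127575 / 1.032156 = 1.092447.
Total real return = 1.092447 − 1 → 924 basis points.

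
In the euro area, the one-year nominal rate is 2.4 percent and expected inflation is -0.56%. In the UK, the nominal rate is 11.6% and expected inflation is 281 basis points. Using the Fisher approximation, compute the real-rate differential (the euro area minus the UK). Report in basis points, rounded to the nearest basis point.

The euro area: 2.4% − (-0.56%) = 2.960%
The UK: 11.6% − 2.81% = 8.790%
Differential = -5.830% → -583 basis points.

-583 basis points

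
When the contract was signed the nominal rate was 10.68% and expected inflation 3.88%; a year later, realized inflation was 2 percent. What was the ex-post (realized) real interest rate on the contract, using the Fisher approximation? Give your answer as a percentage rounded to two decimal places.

8.68%

Ex-post: 10.68% − 2% = 8.680%
So the realized real rate is 8.68%.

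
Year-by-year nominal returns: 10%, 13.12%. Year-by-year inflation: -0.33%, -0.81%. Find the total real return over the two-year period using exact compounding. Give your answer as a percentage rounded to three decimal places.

25.863%

Compound the nominal returns: 1.1000 × 1.1312 = 1.2443200.
Compound inflation: 0.9967 × 0.9919 = 0.9886267.
Deflate: 1.2443200 / 0.9886267 = 1.2586348.
Total real return = 1.2586348 − 1 → 25.863%.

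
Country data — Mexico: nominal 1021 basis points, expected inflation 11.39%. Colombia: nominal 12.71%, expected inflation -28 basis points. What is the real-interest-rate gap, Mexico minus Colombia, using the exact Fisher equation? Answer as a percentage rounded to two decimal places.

Mexico: (1 + 0.1021)/(1 + 0.1139) − 1 = -1.0593%
Colombia: (1 + 0.1271)/(1 − 0.0028) − 1 = 13.0265%
Differential = -1.0593% − 13.0265% = -14.0858% → -14.09%.

-14.09%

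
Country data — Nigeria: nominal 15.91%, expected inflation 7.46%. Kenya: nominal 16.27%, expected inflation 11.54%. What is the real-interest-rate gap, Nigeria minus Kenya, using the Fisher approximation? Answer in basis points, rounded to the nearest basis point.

Nigeria: 15.91% − 7.46% = 8.450%
Kenya: 16.27% − 11.54% = 4.730%
Differential = 3.720% → 372 basis points.

372 basis points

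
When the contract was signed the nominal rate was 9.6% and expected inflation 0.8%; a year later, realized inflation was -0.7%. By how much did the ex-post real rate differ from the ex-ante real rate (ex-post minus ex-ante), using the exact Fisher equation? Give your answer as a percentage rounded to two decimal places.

Ex-ante: (1 + 0.0960)/(1 + 0.0080) − 1 = 8.7302%
Ex-post: (1 + 0.0960)/(1 − 0.0070) − 1 = 10.3726%
Difference (ex-post − ex-ante) = 1.6424% → 1.64%.

1.64%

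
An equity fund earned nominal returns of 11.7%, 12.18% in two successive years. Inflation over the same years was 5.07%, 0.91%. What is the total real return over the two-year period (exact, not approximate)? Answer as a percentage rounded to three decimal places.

18.183%

Compound the nominal returns: 1.1170 × 1.1218 = 1.253051.
Compound inflation: 1.0507 × 1.0091 = 1.060261.
Deflate: 1.253051 / 1.060261 = 1.181832.
Total real return = 1.181832 − 1 → 18.183%.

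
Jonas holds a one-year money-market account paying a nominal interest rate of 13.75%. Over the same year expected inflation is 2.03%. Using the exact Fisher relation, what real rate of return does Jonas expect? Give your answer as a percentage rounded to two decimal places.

1 + r = 1.13750 / 1.02030 = 1.114868
r = 1.114868 − 1 = 11.4868%, i.e. 11.49%.

11.49%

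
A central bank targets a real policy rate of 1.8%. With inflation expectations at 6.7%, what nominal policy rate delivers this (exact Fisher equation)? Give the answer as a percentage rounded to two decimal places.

8.62%

(1 + i) = (1 + r)(1 + π) = 1.01800 × 1.06700 = 1.086206
i = 1.086206 − 1, so the required nominal rate is 8.62%.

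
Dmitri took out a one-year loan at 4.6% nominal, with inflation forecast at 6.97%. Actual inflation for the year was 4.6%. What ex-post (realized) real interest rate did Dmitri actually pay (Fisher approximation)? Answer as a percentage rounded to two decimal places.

0.00%

Ex-post: 4.6% − 4.6% = 0.000%
So the realized real rate is 0.00%.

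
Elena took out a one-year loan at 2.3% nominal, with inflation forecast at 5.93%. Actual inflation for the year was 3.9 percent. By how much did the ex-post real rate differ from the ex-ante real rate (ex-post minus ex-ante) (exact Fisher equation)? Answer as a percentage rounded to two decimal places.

Ex-ante: (1 + 0.0230)/(1 + 0.0593) − 1 = -3.4268%
Ex-post: (1 + 0.0230)/(1 + 0.0390) − 1 = -1.5399%
Difference (ex-post − ex-ante) = 1.8868% → 1.89%.

1.89%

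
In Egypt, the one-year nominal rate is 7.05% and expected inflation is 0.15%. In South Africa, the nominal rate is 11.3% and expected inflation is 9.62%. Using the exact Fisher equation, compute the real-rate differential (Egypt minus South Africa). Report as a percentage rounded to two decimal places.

Egypt: (1 + 0.0705)/(1 + 0.0015) − 1 = 6.8897%
South Africa: (1 + 0.1130)/(1 + 0.0962) − 1 = 1.5326%
Differential = 6.8897% − 1.5326% = 5.3571% → 5.36%.

5.36%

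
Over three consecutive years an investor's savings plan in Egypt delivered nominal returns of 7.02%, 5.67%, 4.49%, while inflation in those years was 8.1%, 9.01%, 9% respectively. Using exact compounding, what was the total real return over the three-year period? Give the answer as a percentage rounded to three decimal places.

Compound the nominal returns: 1.0702 × 1.0567 × 1.0449 = 1.181657.
Compound inflation: 1.0810 × 1.0901 × 1.0900 = 1.284454.
Deflate: 1.181657 / 1.284454 = 0.919968.
Total real return = 0.919968 − 1 → -8.003%.

-8.003%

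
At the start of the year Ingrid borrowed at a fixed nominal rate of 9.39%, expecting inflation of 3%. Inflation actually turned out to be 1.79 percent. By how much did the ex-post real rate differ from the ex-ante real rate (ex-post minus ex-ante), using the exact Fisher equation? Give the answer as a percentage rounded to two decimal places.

1.26%

Ex-ante: (1 + 0.0939)/(1 + 0.0300) − 1 = 6.2039%
Ex-post: (1 + 0.0939)/(1 + 0.0179) − 1 = 7.4664%
Difference (ex-post − ex-ante) = 1.2625% → 1.26%.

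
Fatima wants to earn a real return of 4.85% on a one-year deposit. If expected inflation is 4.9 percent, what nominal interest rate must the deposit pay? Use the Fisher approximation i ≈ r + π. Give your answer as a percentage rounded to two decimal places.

i ≈ r + π = 4.85% + 4.9% = 9.75%.

9.75%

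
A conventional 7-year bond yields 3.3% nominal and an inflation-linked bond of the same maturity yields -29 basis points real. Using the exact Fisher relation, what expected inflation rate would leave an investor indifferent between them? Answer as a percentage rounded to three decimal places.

3.600%

(1 + π) = (1 + i)/(1 + r) = 1.03300 / 0.99710 = 1.036004
Break-even inflation = 1.036004 − 1 → 3.600%.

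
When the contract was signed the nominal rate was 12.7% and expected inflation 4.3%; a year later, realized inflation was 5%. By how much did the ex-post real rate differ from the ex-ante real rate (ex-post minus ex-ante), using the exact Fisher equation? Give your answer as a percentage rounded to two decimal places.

Ex-ante: (1 + 0.1270)/(1 + 0.0430) − 1 = 8.0537%
Ex-post: (1 + 0.1270)/(1 + 0.0500) − 1 = 7.3333%
Difference (ex-post − ex-ante) = -0.7204% → -0.72%.

-0.72%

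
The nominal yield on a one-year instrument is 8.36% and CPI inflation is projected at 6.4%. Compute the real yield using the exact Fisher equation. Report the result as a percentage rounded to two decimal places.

1.84%

By the Fisher relation, 1 + r = (1 + i)/(1 + π).
1 + r = 1.08360 / 1.06400 = 1.018421
r = 1.018421 − 1 = 1.8421%, i.e. 1.84%.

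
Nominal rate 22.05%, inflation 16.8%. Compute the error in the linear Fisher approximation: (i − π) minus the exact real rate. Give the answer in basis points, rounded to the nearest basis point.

76 basis points

Approximate: r ≈ 22.050% − 16.800% = 5.2500%
Exact: (1 + 0.2205)/(1 + 0.1680) − 1 = 4.4949%
Error = 5.2500% − 4.4949% = 0.7551% → 76 basis points.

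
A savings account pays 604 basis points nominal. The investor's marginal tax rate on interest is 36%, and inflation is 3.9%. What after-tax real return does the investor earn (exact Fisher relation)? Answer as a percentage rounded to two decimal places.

After-tax nominal return = 6.04% × (1 − 0.36) = 3.8656%.
1 + r = 1.038656 / 1.03900 = 0.999669
After-tax real rate = 0.999669 − 1 → -0.03%.

-0.03%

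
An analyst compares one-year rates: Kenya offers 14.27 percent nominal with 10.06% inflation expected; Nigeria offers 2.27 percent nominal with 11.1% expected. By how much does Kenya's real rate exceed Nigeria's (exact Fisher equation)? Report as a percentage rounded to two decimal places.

Kenya: (1 + 0.1427)/(1 + 0.1006) − 1 = 3.8252%
Nigeria: (1 + 0.0227)/(1 + 0.1110) − 1 = -7.9478%
Differential = 3.8252% − (-7.9478%) = 11.7730% → 11.77%.

11.77%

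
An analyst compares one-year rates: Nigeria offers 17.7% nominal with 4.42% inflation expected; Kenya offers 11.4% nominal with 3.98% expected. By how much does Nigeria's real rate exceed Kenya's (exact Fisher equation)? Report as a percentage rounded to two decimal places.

5.58%

Nigeria: (1 + 0.1770)/(1 + 0.0442) − 1 = 12.7179%
Kenya: (1 + 0.1140)/(1 + 0.0398) − 1 = 7.1360%
Differential = 12.7179% − 7.1360% = 5.5819% → 5.58%.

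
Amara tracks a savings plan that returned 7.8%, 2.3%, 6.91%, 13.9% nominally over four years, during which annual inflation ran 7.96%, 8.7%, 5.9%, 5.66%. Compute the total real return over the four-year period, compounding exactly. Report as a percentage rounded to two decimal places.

2.27%

Nominal growth factor = 1.0780 × 1.0230 × 1.0691 × 1.1390 = 1.342878
Price-level growth factor = 1.0796 × 1.0870 × 1.0590 × 1.0566 = 1.313104
Real growth factor = 1.342878 / 1.313104 = 1.022675
Total real return = 1.022675 − 1 → 2.27%.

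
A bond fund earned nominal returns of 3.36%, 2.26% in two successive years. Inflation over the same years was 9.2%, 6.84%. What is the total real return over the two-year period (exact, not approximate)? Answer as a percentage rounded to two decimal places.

Nominal growth factor = 1.0336 × 1.0226 = 1.056959
Price-level growth factor = 1.0920 × 1.0684 = 1.166693
Real growth factor = 1.056959 / 1.166693 = 0.905945
Total real return = 0.905945 − 1 → -9.41%.

-9.41%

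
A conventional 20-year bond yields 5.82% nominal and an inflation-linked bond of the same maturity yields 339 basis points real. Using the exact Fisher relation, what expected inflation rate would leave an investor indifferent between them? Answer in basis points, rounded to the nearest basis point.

235 basis points

(1 + π) = (1 + i)/(1 + r) = 1.05820 / 1.03390 = 1.023503
Break-even inflation = 1.023503 − 1 → 235 basis points.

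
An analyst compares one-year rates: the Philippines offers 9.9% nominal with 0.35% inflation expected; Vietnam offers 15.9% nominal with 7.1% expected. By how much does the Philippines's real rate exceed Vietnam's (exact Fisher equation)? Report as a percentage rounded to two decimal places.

1.30%

The Philippines: (1 + 0.0990)/(1 + 0.0035) − 1 = 9.5167%
Vietnam: (1 + 0.1590)/(1 + 0.0710) − 1 = 8.2166%
Differential = 9.5167% − 8.2166% = 1.3001% → 1.30%.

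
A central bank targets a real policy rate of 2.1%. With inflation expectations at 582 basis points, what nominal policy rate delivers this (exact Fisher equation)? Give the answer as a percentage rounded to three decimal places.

8.042%

(1 + i) = (1 + r)(1 + π) = 1.02100 × 1.05820 = 1.0804222
i = 1.0804222 − 1, so the required nominal rate is 8.042%.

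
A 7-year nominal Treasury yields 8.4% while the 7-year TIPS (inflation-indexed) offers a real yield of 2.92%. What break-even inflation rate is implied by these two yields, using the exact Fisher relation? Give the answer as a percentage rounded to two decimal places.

5.32%

(1 + π) = (1 + i)/(1 + r) = 1.08400 / 1.02920 = 1.053245
Break-even inflation = 1.053245 − 1 → 5.32%.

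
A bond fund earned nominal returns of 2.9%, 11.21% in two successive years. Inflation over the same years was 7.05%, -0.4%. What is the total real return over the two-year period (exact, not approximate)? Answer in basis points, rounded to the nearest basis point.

733 basis points

Nominal growth factor = 1.0290 × 1.1121 = 1.144351
Price-level growth factor = 1.0705 × 0.9960 = 1.066218
Real growth factor = 1.144351 / 1.066218 = 1.073280
Total real return = 1.073280 − 1 → 733 basis points.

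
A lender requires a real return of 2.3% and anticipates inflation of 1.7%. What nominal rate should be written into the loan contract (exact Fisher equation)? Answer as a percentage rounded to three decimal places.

4.039%

(1 + i) = (1 + r)(1 + π) = 1.02300 × 1.01700 = 1.040391
i = 1.040391 − 1, so the required nominal rate is 4.039%.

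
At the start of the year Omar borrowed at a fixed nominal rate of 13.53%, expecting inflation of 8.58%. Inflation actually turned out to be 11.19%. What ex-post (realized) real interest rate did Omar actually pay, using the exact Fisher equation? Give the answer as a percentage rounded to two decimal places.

2.10%

Ex-post: (1 + 0.1353)/(1 + 0.1119) − 1 = 2.1045%
So the realized real rate is 2.10%.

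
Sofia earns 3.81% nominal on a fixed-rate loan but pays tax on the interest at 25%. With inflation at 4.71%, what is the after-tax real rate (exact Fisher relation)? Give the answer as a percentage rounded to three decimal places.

-1.769%

After-tax nominal return = 3.81% × (1 − 0.25) = 2.8575%.
1 + r = 1.028575 / 1.04710 = 0.982308
After-tax real rate = 0.982308 − 1 → -1.769%.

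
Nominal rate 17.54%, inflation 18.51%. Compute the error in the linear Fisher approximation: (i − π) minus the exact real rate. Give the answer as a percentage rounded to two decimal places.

-0.15%

Approximate: r ≈ 17.540% − 18.510% = -0.9700%
Exact: (1 + 0.1754)/(1 + 0.1851) − 1 = -0.8185%
Error = -0.9700% − (-0.8185%) = -0.1515% → -0.15%.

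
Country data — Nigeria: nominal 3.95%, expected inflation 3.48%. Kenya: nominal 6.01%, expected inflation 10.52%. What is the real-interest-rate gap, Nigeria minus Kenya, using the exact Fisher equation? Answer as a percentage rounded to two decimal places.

4.53%

Nigeria: (1 + 0.0395)/(1 + 0.0348) − 1 = 0.4542%
Kenya: (1 + 0.0601)/(1 + 0.1052) − 1 = -4.0807%
Differential = 0.4542% − (-4.0807%) = 4.5349% → 4.53%.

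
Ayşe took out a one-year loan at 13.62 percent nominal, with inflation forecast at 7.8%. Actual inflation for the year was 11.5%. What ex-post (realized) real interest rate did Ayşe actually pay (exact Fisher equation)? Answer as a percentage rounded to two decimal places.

1.90%

Ex-post: (1 + 0.1362)/(1 + 0.1150) − 1 = 1.9013%
So the realized real rate is 1.90%.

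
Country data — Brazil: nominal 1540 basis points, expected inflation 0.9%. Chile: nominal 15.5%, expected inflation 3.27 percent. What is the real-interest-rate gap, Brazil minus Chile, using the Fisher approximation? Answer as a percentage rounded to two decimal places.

Brazil: 15.4% − 0.9% = 14.500%
Chile: 15.5% − 3.27% = 12.230%
Differential = 2.270% → 2.27%.

2.27%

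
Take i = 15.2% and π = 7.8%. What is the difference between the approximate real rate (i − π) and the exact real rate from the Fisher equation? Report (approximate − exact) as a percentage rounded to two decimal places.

Approximate: r ≈ 15.200% − 7.800% = 7.4000%
Exact: (1 + 0.1520)/(1 + 0.0780) − 1 = 6.8646%
Error = 7.4000% − 6.8646% = 0.5354% → 0.54%.

0.54%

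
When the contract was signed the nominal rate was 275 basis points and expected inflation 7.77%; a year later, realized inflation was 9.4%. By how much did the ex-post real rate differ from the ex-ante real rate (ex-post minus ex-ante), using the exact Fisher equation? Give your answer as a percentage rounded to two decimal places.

-1.42%

Ex-ante: (1 + 0.0275)/(1 + 0.0777) − 1 = -4.6581%
Ex-post: (1 + 0.0275)/(1 + 0.0940) − 1 = -6.0786%
Difference (ex-post − ex-ante) = -1.4205% → -1.42%.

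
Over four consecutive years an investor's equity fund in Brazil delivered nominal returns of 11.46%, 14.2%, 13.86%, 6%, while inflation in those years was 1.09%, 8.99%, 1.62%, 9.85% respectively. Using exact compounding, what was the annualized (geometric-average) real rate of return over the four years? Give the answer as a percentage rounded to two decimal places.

5.72%

Nominal growth factor = 1.1146 × 1.1420 × 1.1386 × 1.0600 = 1.53625103
Price-level growth factor = 1.0109 × 1.0899 × 1.0162 × 1.0985 = 1.22991218
Real growth factor = 1.53625103 / 1.22991218 = 1.24907376
Annualized real rate = 1.24907376^(1/4) − 1 = 5.7175% → 5.72%.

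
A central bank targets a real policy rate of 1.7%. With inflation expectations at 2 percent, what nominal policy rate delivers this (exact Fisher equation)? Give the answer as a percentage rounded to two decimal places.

(1 + i) = (1 + r)(1 + π) = 1.01700 × 1.02000 = 1.03734
i = 1.03734 − 1, so the required nominal rate is 3.73%.

3.73%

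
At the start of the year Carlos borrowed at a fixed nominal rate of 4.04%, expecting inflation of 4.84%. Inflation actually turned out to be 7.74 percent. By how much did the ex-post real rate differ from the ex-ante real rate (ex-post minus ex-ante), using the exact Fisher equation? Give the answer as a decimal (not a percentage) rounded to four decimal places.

Ex-ante: (1 + 0.0404)/(1 + 0.0484) − 1 = -0.7631%
Ex-post: (1 + 0.0404)/(1 + 0.0774) − 1 = -3.4342%
Difference (ex-post − ex-ante) = -2.6711% → -0.0267.

-0.0267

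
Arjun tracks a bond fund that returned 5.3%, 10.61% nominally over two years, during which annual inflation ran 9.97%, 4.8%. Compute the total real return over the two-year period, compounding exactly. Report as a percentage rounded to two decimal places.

1.06%

Nominal growth factor = 1.0530 × 1.1061 = 1.164723
Price-level growth factor = 1.0997 × 1.0480 = 1.152486
Real growth factor = 1.164723 / 1.152486 = 1.010619
Total real return = 1.010619 − 1 → 1.06%.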